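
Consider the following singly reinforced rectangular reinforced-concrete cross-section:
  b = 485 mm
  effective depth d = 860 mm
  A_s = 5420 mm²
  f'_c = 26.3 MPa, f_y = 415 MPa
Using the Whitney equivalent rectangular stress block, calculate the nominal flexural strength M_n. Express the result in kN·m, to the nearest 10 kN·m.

M_n ≈ 1700 kN·m

T = A_s f_y = 5420 × 415 = 2249300 N = 2249.3 kN.
From C = T: a = T/(0.85 f'_c b) = 2249300/(0.85 × 26.3 × 485) = 207.46 mm.
M_n = T(d − a/2) = 2249.3 kN × (860 − 103.73) mm = 1701.08 kN·m.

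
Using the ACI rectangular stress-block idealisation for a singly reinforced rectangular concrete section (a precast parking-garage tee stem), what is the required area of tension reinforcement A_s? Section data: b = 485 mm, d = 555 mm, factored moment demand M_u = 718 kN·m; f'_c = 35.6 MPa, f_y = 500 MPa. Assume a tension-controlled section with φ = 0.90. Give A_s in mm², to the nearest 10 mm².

M_n = M_u/φ = 718/0.90 = 797.778 kN·m.
With M_n = 0.85 f'_c a b (d − a/2), solve the quadratic for a:
a = d − √(d² − 2M_n/(0.85 f'_c b)) = 555 − √(555² − 2 × 797.778×10⁶/(0.85 × 35.6 × 485)) = 108.56 mm.
A_s = 0.85 f'_c a b / f_y = 0.85 × 35.6 × 108.56 × 485 / 500 = 3186.5 mm².

A_s ≈ 3190 mm²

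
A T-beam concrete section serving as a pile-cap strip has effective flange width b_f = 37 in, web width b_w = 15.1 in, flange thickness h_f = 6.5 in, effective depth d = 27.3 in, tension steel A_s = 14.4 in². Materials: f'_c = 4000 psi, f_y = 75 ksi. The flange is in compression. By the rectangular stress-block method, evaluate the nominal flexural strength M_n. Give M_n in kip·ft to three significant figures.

M_n ≈ 2040 kip·ft

Tension: T = A_s f_y = 14.4 × 75 = 1080 kips.
Try a within the flange: a = T/(0.85 f'_c b_f) = 1080/(0.85 × 4 × 37) = 8.585 in.
a = 8.585 > h_f = 6.5 in: the block extends into the web. Split into flange-overhang and web parts.
C_f = 0.85 f'_c (b_f − b_w) h_f = 0.85 × 4 × (37 − 15.1) × 6.5 = 484.0 kips.
Remaining web compression depth: a_w = (T − C_f)/(0.85 f'_c b_w) = (1080 − 484.0)/(0.85 × 4 × 15.1) = 11.609 in.
M_n = C_f(d − h_f/2) + (T − C_f)(d − a_w/2) = 484.0 × (27.3 − 3.25) + 596 × (27.3 − 5.8045) = 11640.2 + 12811.3 = 24451.5 kip·in.
M_n = 24451.5/12 = 2037.63 kip·ft.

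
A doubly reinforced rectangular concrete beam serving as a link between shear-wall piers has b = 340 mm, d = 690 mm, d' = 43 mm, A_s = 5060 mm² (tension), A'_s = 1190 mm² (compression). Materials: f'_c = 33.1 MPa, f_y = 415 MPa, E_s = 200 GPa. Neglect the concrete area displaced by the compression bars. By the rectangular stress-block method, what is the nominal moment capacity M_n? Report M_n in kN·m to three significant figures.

Assume both tension and compression steel yield.
Net tension couple steel: A_s − A'_s = 3870 mm².
a = (A_s − A'_s) f_y / (0.85 f'_c b) = 1606050/(0.85 × 33.1 × 340) = 167.89 mm.
c = a/β₁ = 167.89/0.814 = 206.25 mm; ε'_s = 0.003(c − d')/c = 0.0024 ≥ f_y/E_s = 0.0021, so compression steel does yield.
M_n = (A_s − A'_s) f_y (d − a/2) + A'_s f_y (d − d') = [1606050 × (690 − 83.945) + 493850 × (690 − 43)] × 10⁻⁶ = 973.35 + 319.52 = 1292.87 kN·m.

M_n ≈ 1290 kN·m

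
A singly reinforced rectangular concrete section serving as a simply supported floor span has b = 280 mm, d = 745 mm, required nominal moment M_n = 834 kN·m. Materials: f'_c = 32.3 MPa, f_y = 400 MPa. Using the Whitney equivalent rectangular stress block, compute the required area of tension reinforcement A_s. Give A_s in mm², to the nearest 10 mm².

A_s ≈ 3140 mm²

With M_n = 0.85 f'_c a b (d − a/2), solve the quadratic for a:
a = d − √(d² − 2M_n/(0.85 f'_c b)) = 745 − √(745² − 2 × 834×10⁶/(0.85 × 32.3 × 280)) = 163.58 mm.
A_s = 0.85 f'_c a b / f_y = 0.85 × 32.3 × 163.58 × 280 / 400 = 3143.8 mm².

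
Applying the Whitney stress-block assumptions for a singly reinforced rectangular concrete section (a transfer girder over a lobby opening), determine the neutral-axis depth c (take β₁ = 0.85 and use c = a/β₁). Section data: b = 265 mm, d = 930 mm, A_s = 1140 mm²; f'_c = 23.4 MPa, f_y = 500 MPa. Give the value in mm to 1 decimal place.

T = A_s f_y = 1140 × 500 = 570000 N = 570 kN.
Setting C = 0.85 f'_c a b equal to T: a = 570000/(0.85 × 23.4 × 265) = 108.142 mm.
With β₁ = 0.85, c = a/β₁ = 108.142/0.85 = 127.2 mm.

c ≈ 127.2 mm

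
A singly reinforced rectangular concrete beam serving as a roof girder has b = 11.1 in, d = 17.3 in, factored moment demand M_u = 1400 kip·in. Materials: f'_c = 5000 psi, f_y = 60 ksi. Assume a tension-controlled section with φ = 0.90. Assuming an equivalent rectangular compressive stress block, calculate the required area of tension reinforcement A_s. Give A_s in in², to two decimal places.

A_s ≈ 1.59 in²

M_n = M_u/φ = 1400/0.90 = 1555.56 kip·in.
From M_n = 0.85 f'_c a b (d − a/2):
a = d − √(d² − 2M_n/(0.85 f'_c b)) = 17.3 − √(17.3² − 2 × 1555.56/(0.85 × 5 × 11.1)) = 2.024 in.
A_s = 0.85 f'_c a b / f_y = 0.85 × 5 × 2.024 × 11.1 / 60 = 1.591 in².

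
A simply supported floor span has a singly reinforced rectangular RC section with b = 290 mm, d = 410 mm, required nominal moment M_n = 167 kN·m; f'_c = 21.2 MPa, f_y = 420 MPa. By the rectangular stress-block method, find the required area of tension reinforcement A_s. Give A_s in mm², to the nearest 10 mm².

With M_n = 0.85 f'_c a b (d − a/2), solve the quadratic for a:
a = d − √(d² − 2M_n/(0.85 f'_c b)) = 410 − √(410² − 2 × 167×10⁶/(0.85 × 21.2 × 290)) = 87.22 mm.
A_s = 0.85 f'_c a b / f_y = 0.85 × 21.2 × 87.22 × 290 / 420 = 1085.2 mm².

A_s ≈ 1090 mm²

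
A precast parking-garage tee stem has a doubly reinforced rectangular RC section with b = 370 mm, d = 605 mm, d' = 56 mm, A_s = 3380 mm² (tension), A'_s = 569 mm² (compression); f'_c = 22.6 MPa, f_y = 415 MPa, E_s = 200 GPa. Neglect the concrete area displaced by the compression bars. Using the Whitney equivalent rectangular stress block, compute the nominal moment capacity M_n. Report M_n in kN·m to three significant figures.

M_n ≈ 740 kN·m

Assume both tension and compression steel yield.
Net tension couple steel: A_s − A'_s = 2811 mm².
a = (A_s − A'_s) f_y / (0.85 f'_c b) = 1166565/(0.85 × 22.6 × 370) = 164.13 mm.
c = a/β₁ = 164.13/0.85 = 193.09 mm; ε'_s = 0.003(c − d')/c = 0.0021 ≥ f_y/E_s = 0.0021, so compression steel does yield.
M_n = (A_s − A'_s) f_y (d − a/2) + A'_s f_y (d − d') = [1166565 × (605 − 82.065) + 236135 × (605 − 56)] × 10⁻⁶ = 610.04 + 129.64 = 739.68 kN·m.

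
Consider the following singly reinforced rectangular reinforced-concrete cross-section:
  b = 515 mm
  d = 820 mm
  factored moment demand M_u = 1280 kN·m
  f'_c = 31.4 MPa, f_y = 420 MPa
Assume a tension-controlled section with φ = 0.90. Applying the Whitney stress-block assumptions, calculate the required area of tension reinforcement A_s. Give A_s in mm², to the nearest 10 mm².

A_s ≈ 4510 mm²

M_n = M_u/φ = 1280/0.90 = 1422.22 kN·m.
With M_n = 0.85 f'_c a b (d − a/2), solve the quadratic for a:
a = d − √(d² − 2M_n/(0.85 f'_c b)) = 820 − √(820² − 2 × 1422.22×10⁶/(0.85 × 31.4 × 515)) = 137.75 mm.
A_s = 0.85 f'_c a b / f_y = 0.85 × 31.4 × 137.75 × 515 / 420 = 4508.1 mm².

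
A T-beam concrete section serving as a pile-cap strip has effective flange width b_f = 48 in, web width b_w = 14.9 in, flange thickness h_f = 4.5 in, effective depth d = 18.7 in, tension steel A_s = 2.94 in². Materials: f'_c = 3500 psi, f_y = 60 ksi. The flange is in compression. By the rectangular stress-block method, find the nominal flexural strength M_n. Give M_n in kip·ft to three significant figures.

M_n ≈ 266 kip·ft

Tension: T = A_s f_y = 2.94 × 60 = 176.4 kips.
Try a within the flange: a = T/(0.85 f'_c b_f) = 176.4/(0.85 × 3.5 × 48) = 1.235 in.
Since a = 1.235 ≤ h_f = 4.5 in, the stress block lies entirely in the flange; analyse as a rectangular beam of width b_f.
M_n = T(d − a/2) = 176.4 × (18.7 − 0.6175) = 3189.8 kip·in.
M_n = 3189.8/12 = 265.82 kip·ft.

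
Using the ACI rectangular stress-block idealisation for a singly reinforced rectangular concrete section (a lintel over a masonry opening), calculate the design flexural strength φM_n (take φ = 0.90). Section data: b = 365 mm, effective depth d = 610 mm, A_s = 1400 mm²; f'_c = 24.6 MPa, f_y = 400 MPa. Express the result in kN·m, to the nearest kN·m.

φM_n ≈ 289 kN·m

T = A_s f_y = 1400 × 400 = 560000 N = 560 kN.
From C = T: a = T/(0.85 f'_c b) = 560000/(0.85 × 24.6 × 365) = 73.37 mm.
M_n = T(d − a/2) = 560 kN × (610 − 36.685) mm = 321.06 kN·m.
φM_n = 0.90 × 321.06 = 288.95 kN·m.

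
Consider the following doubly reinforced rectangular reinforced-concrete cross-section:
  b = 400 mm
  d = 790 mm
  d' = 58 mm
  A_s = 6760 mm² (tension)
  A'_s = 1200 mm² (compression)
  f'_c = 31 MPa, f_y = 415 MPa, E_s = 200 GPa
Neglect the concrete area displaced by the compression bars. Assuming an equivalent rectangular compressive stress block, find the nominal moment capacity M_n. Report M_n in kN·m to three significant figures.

M_n ≈ 1930 kN·m

Assume both tension and compression steel yield.
Net tension couple steel: A_s − A'_s = 5560 mm².
a = (A_s − A'_s) f_y / (0.85 f'_c b) = 2307400/(0.85 × 31 × 400) = 218.92 mm.
c = a/β₁ = 218.92/0.829 = 264.08 mm; ε'_s = 0.003(c − d')/c = 0.0023 ≥ f_y/E_s = 0.0021, so compression steel does yield.
M_n = (A_s − A'_s) f_y (d − a/2) + A'_s f_y (d − d') = [2307400 × (790 − 109.46) + 498000 × (790 − 58)] × 10⁻⁶ = 1570.28 + 364.54 = 1934.82 kN·m.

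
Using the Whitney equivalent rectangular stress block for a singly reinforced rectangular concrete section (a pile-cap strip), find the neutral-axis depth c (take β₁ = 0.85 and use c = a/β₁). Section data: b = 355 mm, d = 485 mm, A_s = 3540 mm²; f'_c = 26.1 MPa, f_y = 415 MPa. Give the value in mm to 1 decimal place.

T = A_s f_y = 3540 × 415 = 1469100 N = 1469.1 kN.
Setting C = 0.85 f'_c a b equal to T: a = 1469100/(0.85 × 26.1 × 355) = 186.536 mm.
With β₁ = 0.85, c = a/β₁ = 186.536/0.85 = 219.5 mm.

c ≈ 219.5 mm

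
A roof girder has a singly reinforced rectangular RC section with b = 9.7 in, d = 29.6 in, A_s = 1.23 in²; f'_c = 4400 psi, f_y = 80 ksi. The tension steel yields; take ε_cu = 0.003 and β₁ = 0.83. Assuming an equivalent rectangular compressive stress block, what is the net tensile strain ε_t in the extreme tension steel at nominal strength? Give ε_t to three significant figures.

ε_t ≈ 0.0242

a = A_s f_y/(0.85 f'_c b) = 2.712 in.
β₁ = 0.83, so c = a/β₁ = 2.712/0.83 = 3.267 in.
From the linear strain diagram with ε_cu = 0.003: ε_t = 0.003 (d − c)/c = 0.003 × (29.6 − 3.267)/3.267 = 0.0242.
Since ε_t ≥ 0.005, the section is tension-controlled.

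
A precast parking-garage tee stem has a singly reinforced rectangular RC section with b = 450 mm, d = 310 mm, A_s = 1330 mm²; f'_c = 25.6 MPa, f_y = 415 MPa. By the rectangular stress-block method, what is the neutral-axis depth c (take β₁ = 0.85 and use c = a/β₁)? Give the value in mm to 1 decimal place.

T = A_s f_y = 1330 × 415 = 551950 N = 551.95 kN.
Setting C = 0.85 f'_c a b equal to T: a = 551950/(0.85 × 25.6 × 450) = 56.367 mm.
With β₁ = 0.85, c = a/β₁ = 56.367/0.85 = 66.3 mm.

c ≈ 66.3 mm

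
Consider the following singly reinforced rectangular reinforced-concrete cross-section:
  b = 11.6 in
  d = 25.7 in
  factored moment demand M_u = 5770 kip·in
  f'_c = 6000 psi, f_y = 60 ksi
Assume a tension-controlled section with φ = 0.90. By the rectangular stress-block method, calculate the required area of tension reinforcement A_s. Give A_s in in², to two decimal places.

M_n = M_u/φ = 5770/0.90 = 6411.11 kip·in.
From M_n = 0.85 f'_c a b (d − a/2):
a = d − √(d² − 2M_n/(0.85 f'_c b)) = 25.7 − √(25.7² − 2 × 6411.11/(0.85 × 6 × 11.6)) = 4.635 in.
A_s = 0.85 f'_c a b / f_y = 0.85 × 6 × 4.635 × 11.6 / 60 = 4.570 in².

A_s ≈ 4.57 in²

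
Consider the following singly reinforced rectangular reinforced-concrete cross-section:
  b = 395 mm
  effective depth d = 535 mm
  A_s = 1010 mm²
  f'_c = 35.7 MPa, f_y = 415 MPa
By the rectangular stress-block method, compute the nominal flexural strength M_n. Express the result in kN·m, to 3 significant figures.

M_n ≈ 217 kN·m

T = A_s f_y = 1010 × 415 = 419150 N = 419.15 kN.
From C = T: a = T/(0.85 f'_c b) = 419150/(0.85 × 35.7 × 395) = 34.97 mm.
M_n = T(d − a/2) = 419.15 kN × (535 − 17.485) mm = 216.92 kN·m.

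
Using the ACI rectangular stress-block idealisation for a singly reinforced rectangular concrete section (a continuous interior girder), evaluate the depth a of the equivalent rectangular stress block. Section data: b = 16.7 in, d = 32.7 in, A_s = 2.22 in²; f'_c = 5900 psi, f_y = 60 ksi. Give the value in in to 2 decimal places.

a ≈ 1.59 in

T = A_s f_y = 2.22 × 60 = 133.2 kips.
a = T/(0.85 f'_c b) = 133.2/(0.85 × 5.9 × 16.7) = 1.59 in.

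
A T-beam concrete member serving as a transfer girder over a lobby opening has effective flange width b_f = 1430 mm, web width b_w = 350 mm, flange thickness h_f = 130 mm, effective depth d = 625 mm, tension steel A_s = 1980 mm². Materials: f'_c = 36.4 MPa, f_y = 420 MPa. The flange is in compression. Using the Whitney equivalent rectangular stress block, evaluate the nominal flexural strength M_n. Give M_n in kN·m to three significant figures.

Tension: T = A_s f_y = 1980 × 420 = 831600 N.
Try a within the flange: a = T/(0.85 f'_c b_f) = 831600/(0.85 × 36.4 × 1430) = 18.80 mm.
Since a = 18.80 ≤ h_f = 130 mm, the stress block lies entirely in the flange; analyse as a rectangular beam of width b_f.
M_n = T(d − a/2) = 831600 × (625 − 9.4) = 511.93 × 10⁶ N·mm.
M_n = 511.93 kN·m.

M_n ≈ 512 kN·m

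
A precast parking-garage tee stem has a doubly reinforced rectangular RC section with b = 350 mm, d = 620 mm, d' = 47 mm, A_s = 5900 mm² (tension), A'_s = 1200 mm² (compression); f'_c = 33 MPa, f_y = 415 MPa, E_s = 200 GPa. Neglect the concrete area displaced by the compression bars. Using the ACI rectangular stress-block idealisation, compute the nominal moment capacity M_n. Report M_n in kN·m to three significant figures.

Assume both tension and compression steel yield.
Net tension couple steel: A_s − A'_s = 4700 mm².
a = (A_s − A'_s) f_y / (0.85 f'_c b) = 1950500/(0.85 × 33 × 350) = 198.68 mm.
c = a/β₁ = 198.68/0.814 = 244.08 mm; ε'_s = 0.003(c − d')/c = 0.0024 ≥ f_y/E_s = 0.0021, so compression steel does yield.
M_n = (A_s − A'_s) f_y (d − a/2) + A'_s f_y (d − d') = [1950500 × (620 − 99.34) + 498000 × (620 − 47)] × 10⁻⁶ = 1015.55 + 285.35 = 1300.90 kN·m.

M_n ≈ 1300 kN·m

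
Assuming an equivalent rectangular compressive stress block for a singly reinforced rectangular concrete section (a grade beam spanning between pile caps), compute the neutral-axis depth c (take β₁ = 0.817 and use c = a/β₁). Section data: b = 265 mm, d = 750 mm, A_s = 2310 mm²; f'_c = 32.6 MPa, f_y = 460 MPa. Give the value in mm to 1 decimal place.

T = A_s f_y = 2310 × 460 = 1062600 N = 1062.6 kN.
Setting C = 0.85 f'_c a b equal to T: a = 1062600/(0.85 × 32.6 × 265) = 144.706 mm.
With β₁ = 0.817, c = a/β₁ = 144.706/0.817 = 177.1 mm.

c ≈ 177.1 mm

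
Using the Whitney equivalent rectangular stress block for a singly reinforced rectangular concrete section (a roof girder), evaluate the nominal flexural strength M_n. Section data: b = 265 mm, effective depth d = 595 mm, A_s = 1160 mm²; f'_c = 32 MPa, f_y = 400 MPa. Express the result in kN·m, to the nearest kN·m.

T = A_s f_y = 1160 × 400 = 464000 N = 464 kN.
From C = T: a = T/(0.85 f'_c b) = 464000/(0.85 × 32 × 265) = 64.37 mm.
M_n = T(d − a/2) = 464 kN × (595 − 32.185) mm = 261.15 kN·m.

M_n ≈ 261 kN·m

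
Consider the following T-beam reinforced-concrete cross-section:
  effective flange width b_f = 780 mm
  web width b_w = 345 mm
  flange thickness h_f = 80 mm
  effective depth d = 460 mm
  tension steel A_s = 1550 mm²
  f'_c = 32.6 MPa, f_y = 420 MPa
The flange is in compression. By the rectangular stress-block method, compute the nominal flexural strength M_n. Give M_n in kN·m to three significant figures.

Tension: T = A_s f_y = 1550 × 420 = 651000 N.
Try a within the flange: a = T/(0.85 f'_c b_f) = 651000/(0.85 × 32.6 × 780) = 30.12 mm.
Since a = 30.12 ≤ h_f = 80 mm, the stress block lies entirely in the flange; analyse as a rectangular beam of width b_f.
M_n = T(d − a/2) = 651000 × (460 − 15.06) = 289.66 × 10⁶ N·mm.
M_n = 289.66 kN·m.

M_n ≈ 290 kN·m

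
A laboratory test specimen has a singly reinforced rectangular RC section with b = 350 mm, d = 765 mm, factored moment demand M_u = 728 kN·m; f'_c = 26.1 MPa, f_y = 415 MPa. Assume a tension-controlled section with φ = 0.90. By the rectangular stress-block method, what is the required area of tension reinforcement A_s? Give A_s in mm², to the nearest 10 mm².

A_s ≈ 2830 mm²

M_n = M_u/φ = 728/0.90 = 808.889 kN·m.
With M_n = 0.85 f'_c a b (d − a/2), solve the quadratic for a:
a = d − √(d² − 2M_n/(0.85 f'_c b)) = 765 − √(765² − 2 × 808.889×10⁶/(0.85 × 26.1 × 350)) = 151.10 mm.
A_s = 0.85 f'_c a b / f_y = 0.85 × 26.1 × 151.10 × 350 / 415 = 2827.1 mm².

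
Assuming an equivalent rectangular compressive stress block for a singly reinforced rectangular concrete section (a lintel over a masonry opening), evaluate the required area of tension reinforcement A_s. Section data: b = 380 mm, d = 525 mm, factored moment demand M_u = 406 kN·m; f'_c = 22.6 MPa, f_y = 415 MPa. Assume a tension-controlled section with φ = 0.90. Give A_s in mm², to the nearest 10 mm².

M_n = M_u/φ = 406/0.90 = 451.111 kN·m.
With M_n = 0.85 f'_c a b (d − a/2), solve the quadratic for a:
a = d − √(d² − 2M_n/(0.85 f'_c b)) = 525 − √(525² − 2 × 451.111×10⁶/(0.85 × 22.6 × 380)) = 135.09 mm.
A_s = 0.85 f'_c a b / f_y = 0.85 × 22.6 × 135.09 × 380 / 415 = 2376.2 mm².

A_s ≈ 2380 mm²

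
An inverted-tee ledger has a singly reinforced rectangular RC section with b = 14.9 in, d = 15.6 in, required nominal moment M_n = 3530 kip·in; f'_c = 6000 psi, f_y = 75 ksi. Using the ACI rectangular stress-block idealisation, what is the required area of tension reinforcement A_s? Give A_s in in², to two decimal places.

From M_n = 0.85 f'_c a b (d − a/2):
a = d − √(d² − 2M_n/(0.85 f'_c b)) = 15.6 − √(15.6² − 2 × 3530/(0.85 × 6 × 14.9)) = 3.334 in.
A_s = 0.85 f'_c a b / f_y = 0.85 × 6 × 3.334 × 14.9 / 75 = 3.378 in².

A_s ≈ 3.38 in²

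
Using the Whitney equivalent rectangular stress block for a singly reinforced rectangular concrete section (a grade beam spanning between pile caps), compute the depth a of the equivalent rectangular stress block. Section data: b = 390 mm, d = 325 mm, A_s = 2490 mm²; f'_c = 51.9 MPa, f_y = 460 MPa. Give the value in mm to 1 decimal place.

a ≈ 66.6 mm

T = A_s f_y = 2490 × 460 = 1145400 N = 1145.4 kN.
Setting C = 0.85 f'_c a b equal to T: a = 1145400/(0.85 × 51.9 × 390) = 66.6 mm.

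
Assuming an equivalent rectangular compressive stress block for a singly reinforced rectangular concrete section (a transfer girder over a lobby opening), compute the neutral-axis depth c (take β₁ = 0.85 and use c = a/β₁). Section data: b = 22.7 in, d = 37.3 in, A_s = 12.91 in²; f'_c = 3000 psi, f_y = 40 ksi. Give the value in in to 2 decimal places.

T = A_s f_y = 12.91 × 40 = 516.4 kips.
a = T/(0.85 f'_c b) = 516.4/(0.85 × 3 × 22.7) = 8.9211 in.
With β₁ = 0.85, c = a/β₁ = 8.9211/0.85 = 10.50 in.

c ≈ 10.50 in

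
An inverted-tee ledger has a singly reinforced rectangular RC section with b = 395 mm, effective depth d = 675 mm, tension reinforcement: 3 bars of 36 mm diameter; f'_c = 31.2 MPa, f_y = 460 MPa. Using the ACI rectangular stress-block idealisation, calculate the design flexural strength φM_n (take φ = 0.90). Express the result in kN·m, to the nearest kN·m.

A_s = 3 × 1018 = 3054 mm².
T = A_s f_y = 3054 × 460 = 1404840 N = 1404.84 kN.
From C = T: a = T/(0.85 f'_c b) = 1404840/(0.85 × 31.2 × 395) = 134.11 mm.
M_n = T(d − a/2) = 1404.84 kN × (675 − 67.055) mm = 854.07 kN·m.
φM_n = 0.90 × 854.07 = 768.66 kN·m.

φM_n ≈ 769 kN·m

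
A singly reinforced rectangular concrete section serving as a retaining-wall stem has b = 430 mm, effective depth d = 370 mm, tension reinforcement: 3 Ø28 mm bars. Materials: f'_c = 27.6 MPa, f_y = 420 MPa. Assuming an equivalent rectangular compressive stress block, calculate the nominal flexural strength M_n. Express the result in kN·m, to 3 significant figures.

A_s = 3 × 616 = 1848 mm².
T = A_s f_y = 1848 × 420 = 776160 N = 776.16 kN.
From C = T: a = T/(0.85 f'_c b) = 776160/(0.85 × 27.6 × 430) = 76.94 mm.
M_n = T(d − a/2) = 776.16 kN × (370 − 38.47) mm = 257.32 kN·m.

M_n ≈ 257 kN·m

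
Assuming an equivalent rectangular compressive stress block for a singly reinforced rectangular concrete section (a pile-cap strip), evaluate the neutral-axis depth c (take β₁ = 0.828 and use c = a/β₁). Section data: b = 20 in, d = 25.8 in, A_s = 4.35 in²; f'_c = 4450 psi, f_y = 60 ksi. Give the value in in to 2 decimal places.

T = A_s f_y = 4.35 × 60 = 261 kips.
a = T/(0.85 f'_c b) = 261/(0.85 × 4.45 × 20) = 3.4501 in.
With β₁ = 0.828, c = a/β₁ = 3.4501/0.828 = 4.17 in.

c ≈ 4.17 in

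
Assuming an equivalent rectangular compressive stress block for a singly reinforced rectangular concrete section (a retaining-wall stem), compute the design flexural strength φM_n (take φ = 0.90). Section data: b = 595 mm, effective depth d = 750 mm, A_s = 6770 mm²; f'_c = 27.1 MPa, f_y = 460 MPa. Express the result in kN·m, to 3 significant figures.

φM_n ≈ 1780 kN·m

T = A_s f_y = 6770 × 460 = 3114200 N = 3114.2 kN.
From C = T: a = T/(0.85 f'_c b) = 3114200/(0.85 × 27.1 × 595) = 227.22 mm.
M_n = T(d − a/2) = 3114.2 kN × (750 − 113.61) mm = 1981.85 kN·m.
φM_n = 0.90 × 1981.85 = 1783.67 kN·m.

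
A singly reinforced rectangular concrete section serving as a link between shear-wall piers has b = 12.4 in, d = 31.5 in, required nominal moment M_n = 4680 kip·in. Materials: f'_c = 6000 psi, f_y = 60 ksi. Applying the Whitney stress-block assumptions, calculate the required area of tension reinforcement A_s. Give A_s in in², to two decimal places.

From M_n = 0.85 f'_c a b (d − a/2):
a = d − √(d² − 2M_n/(0.85 f'_c b)) = 31.5 − √(31.5² − 2 × 4680/(0.85 × 6 × 12.4)) = 2.444 in.
A_s = 0.85 f'_c a b / f_y = 0.85 × 6 × 2.444 × 12.4 / 60 = 2.576 in².

A_s ≈ 2.58 in²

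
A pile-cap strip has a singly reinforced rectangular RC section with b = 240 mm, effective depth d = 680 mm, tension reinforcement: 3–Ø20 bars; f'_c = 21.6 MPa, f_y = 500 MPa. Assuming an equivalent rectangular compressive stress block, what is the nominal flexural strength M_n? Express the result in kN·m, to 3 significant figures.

M_n ≈ 295 kN·m

A_s = 3 × 314 = 942 mm².
T = A_s f_y = 942 × 500 = 471000 N = 471 kN.
From C = T: a = T/(0.85 f'_c b) = 471000/(0.85 × 21.6 × 240) = 106.89 mm.
M_n = T(d − a/2) = 471 kN × (680 − 53.445) mm = 295.11 kN·m.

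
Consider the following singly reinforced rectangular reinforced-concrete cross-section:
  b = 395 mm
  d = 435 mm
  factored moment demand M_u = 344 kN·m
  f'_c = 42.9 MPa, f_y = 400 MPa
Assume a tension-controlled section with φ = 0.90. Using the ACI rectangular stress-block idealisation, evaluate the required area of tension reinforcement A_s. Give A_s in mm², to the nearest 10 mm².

M_n = M_u/φ = 344/0.90 = 382.222 kN·m.
With M_n = 0.85 f'_c a b (d − a/2), solve the quadratic for a:
a = d − √(d² − 2M_n/(0.85 f'_c b)) = 435 − √(435² − 2 × 382.222×10⁶/(0.85 × 42.9 × 395)) = 66.01 mm.
A_s = 0.85 f'_c a b / f_y = 0.85 × 42.9 × 66.01 × 395 / 400 = 2377.0 mm².

A_s ≈ 2380 mm²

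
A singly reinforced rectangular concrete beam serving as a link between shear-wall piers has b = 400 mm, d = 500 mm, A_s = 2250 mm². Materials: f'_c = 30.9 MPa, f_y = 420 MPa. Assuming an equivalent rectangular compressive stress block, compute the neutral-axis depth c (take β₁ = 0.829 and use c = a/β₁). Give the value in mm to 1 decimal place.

T = A_s f_y = 2250 × 420 = 945000 N = 945 kN.
Setting C = 0.85 f'_c a b equal to T: a = 945000/(0.85 × 30.9 × 400) = 89.949 mm.
With β₁ = 0.829, c = a/β₁ = 89.949/0.829 = 108.5 mm.

c ≈ 108.5 mm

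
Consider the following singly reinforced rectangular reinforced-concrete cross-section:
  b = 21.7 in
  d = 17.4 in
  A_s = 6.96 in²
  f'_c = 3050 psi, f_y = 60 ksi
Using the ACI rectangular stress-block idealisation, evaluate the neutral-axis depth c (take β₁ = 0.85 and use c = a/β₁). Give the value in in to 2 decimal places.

T = A_s f_y = 6.96 × 60 = 417.6 kips.
a = T/(0.85 f'_c b) = 417.6/(0.85 × 3.05 × 21.7) = 7.4230 in.
With β₁ = 0.85, c = a/β₁ = 7.4230/0.85 = 8.73 in.

c ≈ 8.73 in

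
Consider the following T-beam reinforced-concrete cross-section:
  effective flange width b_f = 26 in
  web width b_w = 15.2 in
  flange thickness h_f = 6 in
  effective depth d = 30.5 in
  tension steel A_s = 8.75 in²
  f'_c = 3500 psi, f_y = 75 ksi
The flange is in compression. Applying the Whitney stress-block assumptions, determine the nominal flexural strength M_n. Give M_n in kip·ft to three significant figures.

M_n ≈ 1420 kip·ft

Tension: T = A_s f_y = 8.75 × 75 = 656.25 kips.
Try a within the flange: a = T/(0.85 f'_c b_f) = 656.25/(0.85 × 3.5 × 26) = 8.484 in.
a = 8.484 > h_f = 6 in: the block extends into the web. Split into flange-overhang and web parts.
C_f = 0.85 f'_c (b_f − b_w) h_f = 0.85 × 3.5 × (26 − 15.2) × 6 = 192.8 kips.
Remaining web compression depth: a_w = (T − C_f)/(0.85 f'_c b_w) = (656.25 − 192.8)/(0.85 × 3.5 × 15.2) = 10.249 in.
M_n = C_f(d − h_f/2) + (T − C_f)(d − a_w/2) = 192.8 × (30.5 − 3) + 463.45 × (30.5 − 5.1245) = 5302.0 + 11760.3 = 17062.3 kip·in.
M_n = 17062.3/12 = 1421.86 kip·ft.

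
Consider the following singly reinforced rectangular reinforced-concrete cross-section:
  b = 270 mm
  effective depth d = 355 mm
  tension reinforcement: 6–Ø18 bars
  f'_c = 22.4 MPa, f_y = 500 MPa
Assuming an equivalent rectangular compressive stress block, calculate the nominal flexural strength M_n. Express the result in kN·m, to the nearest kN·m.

A_s = 6 × 254 = 1524 mm².
T = A_s f_y = 1524 × 500 = 762000 N = 762 kN.
From C = T: a = T/(0.85 f'_c b) = 762000/(0.85 × 22.4 × 270) = 148.23 mm.
M_n = T(d − a/2) = 762 kN × (355 − 74.115) mm = 214.03 kN·m.

M_n ≈ 214 kN·m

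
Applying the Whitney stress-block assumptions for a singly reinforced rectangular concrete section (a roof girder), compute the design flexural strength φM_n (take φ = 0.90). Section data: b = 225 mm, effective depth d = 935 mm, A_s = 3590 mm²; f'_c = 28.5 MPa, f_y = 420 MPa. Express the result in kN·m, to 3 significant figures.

φM_n ≈ 1080 kN·m

T = A_s f_y = 3590 × 420 = 1507800 N = 1507.8 kN.
From C = T: a = T/(0.85 f'_c b) = 1507800/(0.85 × 28.5 × 225) = 276.63 mm.
M_n = T(d − a/2) = 1507.8 kN × (935 − 138.315) mm = 1201.24 kN·m.
φM_n = 0.90 × 1201.24 = 1081.12 kN·m.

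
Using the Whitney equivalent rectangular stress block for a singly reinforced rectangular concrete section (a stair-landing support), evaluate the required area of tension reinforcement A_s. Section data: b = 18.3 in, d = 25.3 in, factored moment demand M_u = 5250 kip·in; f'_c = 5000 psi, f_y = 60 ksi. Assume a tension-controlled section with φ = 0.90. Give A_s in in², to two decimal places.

M_n = M_u/φ = 5250/0.90 = 5833.33 kip·in.
From M_n = 0.85 f'_c a b (d − a/2):
a = d − √(d² − 2M_n/(0.85 f'_c b)) = 25.3 − √(25.3² − 2 × 5833.33/(0.85 × 5 × 18.3)) = 3.162 in.
A_s = 0.85 f'_c a b / f_y = 0.85 × 5 × 3.162 × 18.3 / 60 = 4.099 in².

A_s ≈ 4.10 in²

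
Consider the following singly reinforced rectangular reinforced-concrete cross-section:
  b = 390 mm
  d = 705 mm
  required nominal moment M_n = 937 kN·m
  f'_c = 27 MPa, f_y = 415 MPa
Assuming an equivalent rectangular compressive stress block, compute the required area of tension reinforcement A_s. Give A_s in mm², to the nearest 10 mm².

A_s ≈ 3640 mm²

With M_n = 0.85 f'_c a b (d − a/2), solve the quadratic for a:
a = d − √(d² − 2M_n/(0.85 f'_c b)) = 705 − √(705² − 2 × 937×10⁶/(0.85 × 27 × 390)) = 168.67 mm.
A_s = 0.85 f'_c a b / f_y = 0.85 × 27 × 168.67 × 390 / 415 = 3637.8 mm².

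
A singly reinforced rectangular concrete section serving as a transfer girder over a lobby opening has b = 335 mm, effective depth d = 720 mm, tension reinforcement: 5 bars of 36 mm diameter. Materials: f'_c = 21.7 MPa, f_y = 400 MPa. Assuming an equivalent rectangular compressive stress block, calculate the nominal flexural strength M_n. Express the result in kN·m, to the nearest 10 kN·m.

M_n ≈ 1130 kN·m

A_s = 5 × 1018 = 5090 mm².
T = A_s f_y = 5090 × 400 = 2036000 N = 2036 kN.
From C = T: a = T/(0.85 f'_c b) = 2036000/(0.85 × 21.7 × 335) = 329.50 mm.
M_n = T(d − a/2) = 2036 kN × (720 − 164.75) mm = 1130.49 kN·m.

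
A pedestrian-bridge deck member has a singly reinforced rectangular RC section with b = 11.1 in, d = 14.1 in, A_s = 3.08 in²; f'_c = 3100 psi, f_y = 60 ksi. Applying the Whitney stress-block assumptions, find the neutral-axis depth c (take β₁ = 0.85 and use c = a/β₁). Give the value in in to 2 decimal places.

c ≈ 7.43 in

T = A_s f_y = 3.08 × 60 = 184.8 kips.
a = T/(0.85 f'_c b) = 184.8/(0.85 × 3.1 × 11.1) = 6.3183 in.
With β₁ = 0.85, c = a/β₁ = 6.3183/0.85 = 7.43 in.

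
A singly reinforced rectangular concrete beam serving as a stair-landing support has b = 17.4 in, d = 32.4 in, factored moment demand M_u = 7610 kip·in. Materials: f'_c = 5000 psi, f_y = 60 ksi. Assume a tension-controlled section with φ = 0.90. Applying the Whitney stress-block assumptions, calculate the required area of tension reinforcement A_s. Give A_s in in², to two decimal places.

A_s ≈ 4.62 in²

M_n = M_u/φ = 7610/0.90 = 8455.56 kip·in.
From M_n = 0.85 f'_c a b (d − a/2):
a = d − √(d² − 2M_n/(0.85 f'_c b)) = 32.4 − √(32.4² − 2 × 8455.56/(0.85 × 5 × 17.4)) = 3.746 in.
A_s = 0.85 f'_c a b / f_y = 0.85 × 5 × 3.746 × 17.4 / 60 = 4.617 in².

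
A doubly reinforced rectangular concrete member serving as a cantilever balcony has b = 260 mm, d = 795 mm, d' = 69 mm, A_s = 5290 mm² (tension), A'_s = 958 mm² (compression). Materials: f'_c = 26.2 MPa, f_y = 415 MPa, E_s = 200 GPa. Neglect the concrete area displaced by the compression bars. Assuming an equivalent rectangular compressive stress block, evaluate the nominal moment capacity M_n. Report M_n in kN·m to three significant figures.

Assume both tension and compression steel yield.
Net tension couple steel: A_s − A'_s = 4332 mm².
a = (A_s − A'_s) f_y / (0.85 f'_c b) = 1797780/(0.85 × 26.2 × 260) = 310.49 mm.
c = a/β₁ = 310.49/0.85 = 365.28 mm; ε'_s = 0.003(c − d')/c = 0.0024 ≥ f_y/E_s = 0.0021, so compression steel does yield.
M_n = (A_s − A'_s) f_y (d − a/2) + A'_s f_y (d − d') = [1797780 × (795 − 155.245) + 397570 × (795 − 69)] × 10⁻⁶ = 1150.14 + 288.64 = 1438.78 kN·m.

M_n ≈ 1440 kN·m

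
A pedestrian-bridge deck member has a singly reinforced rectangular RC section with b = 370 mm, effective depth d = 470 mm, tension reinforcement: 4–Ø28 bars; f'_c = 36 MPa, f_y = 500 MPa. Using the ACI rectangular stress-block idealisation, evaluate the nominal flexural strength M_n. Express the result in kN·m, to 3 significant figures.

M_n ≈ 512 kN·m

A_s = 4 × 616 = 2464 mm².
T = A_s f_y = 2464 × 500 = 1232000 N = 1232 kN.
From C = T: a = T/(0.85 f'_c b) = 1232000/(0.85 × 36 × 370) = 108.81 mm.
M_n = T(d − a/2) = 1232 kN × (470 − 54.405) mm = 512.01 kN·m.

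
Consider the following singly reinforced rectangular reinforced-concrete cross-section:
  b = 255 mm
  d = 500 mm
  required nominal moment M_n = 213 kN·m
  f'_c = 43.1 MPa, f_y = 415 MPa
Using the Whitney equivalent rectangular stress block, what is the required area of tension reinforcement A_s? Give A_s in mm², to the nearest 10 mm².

A_s ≈ 1080 mm²

With M_n = 0.85 f'_c a b (d − a/2), solve the quadratic for a:
a = d − √(d² − 2M_n/(0.85 f'_c b)) = 500 − √(500² − 2 × 213×10⁶/(0.85 × 43.1 × 255)) = 47.89 mm.
A_s = 0.85 f'_c a b / f_y = 0.85 × 43.1 × 47.89 × 255 / 415 = 1078.0 mm².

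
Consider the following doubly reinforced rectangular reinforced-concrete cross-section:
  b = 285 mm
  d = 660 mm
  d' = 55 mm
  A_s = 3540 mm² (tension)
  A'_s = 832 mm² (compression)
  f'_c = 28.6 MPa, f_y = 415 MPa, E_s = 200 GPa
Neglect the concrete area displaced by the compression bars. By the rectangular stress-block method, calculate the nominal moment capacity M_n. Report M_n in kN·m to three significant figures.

Assume both tension and compression steel yield.
Net tension couple steel: A_s − A'_s = 2708 mm².
a = (A_s − A'_s) f_y / (0.85 f'_c b) = 1123820/(0.85 × 28.6 × 285) = 162.21 mm.
c = a/β₁ = 162.21/0.846 = 191.74 mm; ε'_s = 0.003(c − d')/c = 0.0021 ≥ f_y/E_s = 0.0021, so compression steel does yield.
M_n = (A_s − A'_s) f_y (d − a/2) + A'_s f_y (d − d') = [1123820 × (660 − 81.105) + 345280 × (660 − 55)] × 10⁻⁶ = 650.57 + 208.89 = 859.46 kN·m.

M_n ≈ 859 kN·m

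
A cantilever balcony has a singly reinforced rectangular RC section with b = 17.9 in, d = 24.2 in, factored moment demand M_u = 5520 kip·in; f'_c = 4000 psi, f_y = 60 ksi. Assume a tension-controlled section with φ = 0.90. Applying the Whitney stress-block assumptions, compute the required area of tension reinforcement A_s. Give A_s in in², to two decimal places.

M_n = M_u/φ = 5520/0.90 = 6133.33 kip·in.
From M_n = 0.85 f'_c a b (d − a/2):
a = d − √(d² − 2M_n/(0.85 f'_c b)) = 24.2 − √(24.2² − 2 × 6133.33/(0.85 × 4 × 17.9)) = 4.602 in.
A_s = 0.85 f'_c a b / f_y = 0.85 × 4 × 4.602 × 17.9 / 60 = 4.668 in².

A_s ≈ 4.67 in²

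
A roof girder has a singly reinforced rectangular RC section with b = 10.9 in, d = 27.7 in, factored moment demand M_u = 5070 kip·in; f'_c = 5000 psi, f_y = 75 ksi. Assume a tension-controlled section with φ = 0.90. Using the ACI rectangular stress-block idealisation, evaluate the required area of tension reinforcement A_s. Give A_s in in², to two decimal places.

A_s ≈ 2.97 in²

M_n = M_u/φ = 5070/0.90 = 5633.33 kip·in.
From M_n = 0.85 f'_c a b (d − a/2):
a = d − √(d² − 2M_n/(0.85 f'_c b)) = 27.7 − √(27.7² − 2 × 5633.33/(0.85 × 5 × 10.9)) = 4.807 in.
A_s = 0.85 f'_c a b / f_y = 0.85 × 5 × 4.807 × 10.9 / 75 = 2.969 in².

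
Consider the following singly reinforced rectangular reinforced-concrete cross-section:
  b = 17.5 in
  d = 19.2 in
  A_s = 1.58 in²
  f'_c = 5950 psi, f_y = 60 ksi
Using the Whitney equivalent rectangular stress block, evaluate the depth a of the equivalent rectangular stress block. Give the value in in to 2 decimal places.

T = A_s f_y = 1.58 × 60 = 94.8 kips.
a = T/(0.85 f'_c b) = 94.8/(0.85 × 5.95 × 17.5) = 1.07 in.

a ≈ 1.07 in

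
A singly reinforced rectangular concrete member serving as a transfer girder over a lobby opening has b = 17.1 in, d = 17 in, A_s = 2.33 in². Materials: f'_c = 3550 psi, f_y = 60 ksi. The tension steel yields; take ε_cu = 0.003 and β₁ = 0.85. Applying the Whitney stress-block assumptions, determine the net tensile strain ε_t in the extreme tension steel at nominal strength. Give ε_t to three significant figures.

ε_t ≈ 0.0130

a = A_s f_y/(0.85 f'_c b) = 2.709 in.
β₁ = 0.85, so c = a/β₁ = 2.709/0.85 = 3.187 in.
From the linear strain diagram with ε_cu = 0.003: ε_t = 0.003 (d − c)/c = 0.003 × (17 − 3.187)/3.187 = 0.0130.
Since ε_t ≥ 0.005, the section is tension-controlled.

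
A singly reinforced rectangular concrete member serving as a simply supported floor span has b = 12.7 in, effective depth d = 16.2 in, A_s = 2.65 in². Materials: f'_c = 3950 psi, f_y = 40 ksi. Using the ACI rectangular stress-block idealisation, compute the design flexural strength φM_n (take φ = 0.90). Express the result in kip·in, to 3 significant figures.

φM_n ≈ 1430 kip·in

T = A_s f_y = 2.65 × 40 = 106 kips.
a = T/(0.85 f'_c b) = 106/(0.85 × 3.95 × 12.7) = 2.486 in.
M_n = T(d − a/2) = 106 × (16.2 − 1.243) = 1585.4 kip·in.
φM_n = 0.90 × 1585.4 = 1426.9 kip·in.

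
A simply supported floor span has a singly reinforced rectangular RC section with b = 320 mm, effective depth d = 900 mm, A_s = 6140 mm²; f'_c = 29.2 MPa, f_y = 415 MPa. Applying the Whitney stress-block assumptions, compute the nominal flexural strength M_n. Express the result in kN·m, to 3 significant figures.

M_n ≈ 1880 kN·m

T = A_s f_y = 6140 × 415 = 2548100 N = 2548.1 kN.
From C = T: a = T/(0.85 f'_c b) = 2548100/(0.85 × 29.2 × 320) = 320.82 mm.
M_n = T(d − a/2) = 2548.1 kN × (900 − 160.41) mm = 1884.55 kN·m.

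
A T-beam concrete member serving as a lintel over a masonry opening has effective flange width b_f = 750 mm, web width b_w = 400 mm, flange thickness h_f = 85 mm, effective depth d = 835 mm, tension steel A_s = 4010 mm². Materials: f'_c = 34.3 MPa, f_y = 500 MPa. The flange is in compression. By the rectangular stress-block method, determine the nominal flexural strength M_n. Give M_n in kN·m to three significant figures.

Tension: T = A_s f_y = 4010 × 500 = 2005000 N.
Try a within the flange: a = T/(0.85 f'_c b_f) = 2005000/(0.85 × 34.3 × 750) = 91.69 mm.
a = 91.69 > h_f = 85 mm: the block extends into the web. Split into flange-overhang and web parts.
C_f = 0.85 f'_c (b_f − b_w) h_f = 0.85 × 34.3 × (750 − 400) × 85 = 867361 N.
Remaining web compression depth: a_w = (T − C_f)/(0.85 f'_c b_w) = (2005000 − 867361)/(0.85 × 34.3 × 400) = 97.55 mm.
M_n = C_f(d − h_f/2) + (T − C_f)(d − a_w/2) = 867361 × (835 − 42.5) + 1137639 × (835 − 48.775) = 687.38 + 894.44 = 1581.82 × 10⁶ N·mm.
M_n = 1581.82 kN·m.

M_n ≈ 1580 kN·m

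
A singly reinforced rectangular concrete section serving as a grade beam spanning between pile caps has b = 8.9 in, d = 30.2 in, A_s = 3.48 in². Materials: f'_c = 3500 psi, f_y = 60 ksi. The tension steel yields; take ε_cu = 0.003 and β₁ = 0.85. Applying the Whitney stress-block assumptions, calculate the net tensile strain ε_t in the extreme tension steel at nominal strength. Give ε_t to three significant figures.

a = A_s f_y/(0.85 f'_c b) = 7.886 in.
β₁ = 0.85, so c = a/β₁ = 7.886/0.85 = 9.278 in.
From the linear strain diagram with ε_cu = 0.003: ε_t = 0.003 (d − c)/c = 0.003 × (30.2 − 9.278)/9.278 = 0.00677.
Since ε_t ≥ 0.005, the section is tension-controlled.

ε_t ≈ 0.00677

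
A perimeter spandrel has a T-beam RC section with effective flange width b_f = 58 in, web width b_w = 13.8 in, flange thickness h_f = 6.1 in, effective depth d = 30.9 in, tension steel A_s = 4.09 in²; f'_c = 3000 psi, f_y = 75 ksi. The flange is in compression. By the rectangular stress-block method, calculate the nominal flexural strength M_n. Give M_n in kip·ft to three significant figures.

M_n ≈ 763 kip·ft

Tension: T = A_s f_y = 4.09 × 75 = 306.75 kips.
Try a within the flange: a = T/(0.85 f'_c b_f) = 306.75/(0.85 × 3 × 58) = 2.074 in.
Since a = 2.074 ≤ h_f = 6.1 in, the stress block lies entirely in the flange; analyse as a rectangular beam of width b_f.
M_n = T(d − a/2) = 306.75 × (30.9 − 1.037) = 9160.5 kip·in.
M_n = 9160.5/12 = 763.38 kip·ft.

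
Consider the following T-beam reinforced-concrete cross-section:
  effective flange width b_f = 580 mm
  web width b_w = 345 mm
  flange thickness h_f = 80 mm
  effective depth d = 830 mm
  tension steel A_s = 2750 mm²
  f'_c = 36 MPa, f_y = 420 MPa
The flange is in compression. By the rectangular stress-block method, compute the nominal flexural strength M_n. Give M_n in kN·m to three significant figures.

M_n ≈ 921 kN·m

Tension: T = A_s f_y = 2750 × 420 = 1155000 N.
Try a within the flange: a = T/(0.85 f'_c b_f) = 1155000/(0.85 × 36 × 580) = 65.08 mm.
Since a = 65.08 ≤ h_f = 80 mm, the stress block lies entirely in the flange; analyse as a rectangular beam of width b_f.
M_n = T(d − a/2) = 1155000 × (830 − 32.54) = 921.07 × 10⁶ N·mm.
M_n = 921.07 kN·m.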